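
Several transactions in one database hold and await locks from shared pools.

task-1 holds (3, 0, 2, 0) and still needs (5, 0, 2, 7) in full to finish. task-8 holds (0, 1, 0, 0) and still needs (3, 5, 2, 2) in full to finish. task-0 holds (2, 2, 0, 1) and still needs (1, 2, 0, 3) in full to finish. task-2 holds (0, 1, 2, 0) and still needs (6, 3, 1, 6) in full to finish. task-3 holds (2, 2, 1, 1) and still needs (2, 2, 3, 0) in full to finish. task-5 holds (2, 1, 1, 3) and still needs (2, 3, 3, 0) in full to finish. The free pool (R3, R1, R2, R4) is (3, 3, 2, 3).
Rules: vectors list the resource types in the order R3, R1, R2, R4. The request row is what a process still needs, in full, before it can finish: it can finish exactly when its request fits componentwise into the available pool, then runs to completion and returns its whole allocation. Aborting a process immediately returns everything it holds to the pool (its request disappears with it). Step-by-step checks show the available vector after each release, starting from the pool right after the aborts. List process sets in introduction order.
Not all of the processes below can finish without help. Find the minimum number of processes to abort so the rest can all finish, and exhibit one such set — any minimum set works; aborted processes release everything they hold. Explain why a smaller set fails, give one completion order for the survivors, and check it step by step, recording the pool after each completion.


Abort task-1.
Key observation: before aborting task-1, task-3 was permanently blocked — no order could ever run it; afterwards it completes at step 1.
No smaller set exists: with zero aborts the deadlock remains.
One survivor order: task-3, task-8, task-5, task-0, task-2. Walking it through (post-abort pool first):
  pool = (6, 3, 4, 3)
  task-3: need (2, 2, 3, 0) fits (6, 3, 4, 3); releases (2, 2, 1, 1), pool now (8, 5, 5, 4)
  task-8: need (3, 5, 2, 2) fits (8, 5, 5, 4); releases (0, 1, 0, 0), pool now (8, 6, 5, 4)
  task-5: need (2, 3, 3, 0) fits (8, 6, 5, 4); releases (2, 1, 1, 3), pool now (10, 7, 6, 7)
  task-0: need (1, 2, 0, 3) fits (10, 7, 6, 7); releases (2, 2, 0, 1), pool now (12, 9, 6, 8)
  task-2: need (6, 3, 1, 6) fits (12, 9, 6, 8); releases (0, 1, 2, 0), pool now (12, 10, 8, 8)


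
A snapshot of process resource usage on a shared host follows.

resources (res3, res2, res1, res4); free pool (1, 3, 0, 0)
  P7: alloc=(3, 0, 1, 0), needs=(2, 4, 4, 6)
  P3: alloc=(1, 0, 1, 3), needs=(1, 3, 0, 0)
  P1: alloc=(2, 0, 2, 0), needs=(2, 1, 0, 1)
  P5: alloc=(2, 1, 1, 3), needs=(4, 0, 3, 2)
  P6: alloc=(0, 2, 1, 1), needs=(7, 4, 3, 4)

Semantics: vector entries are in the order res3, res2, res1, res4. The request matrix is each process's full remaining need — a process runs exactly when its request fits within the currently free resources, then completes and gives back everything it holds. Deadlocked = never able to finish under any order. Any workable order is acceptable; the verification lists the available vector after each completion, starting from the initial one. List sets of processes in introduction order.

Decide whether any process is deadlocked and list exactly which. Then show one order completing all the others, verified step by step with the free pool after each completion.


No process is deadlocked.
Key observation: beginning at P3, releases accumulate fast enough that every process eventually fits.
The rest can finish in the order P3, P1, P5, P7, P6. Step-by-step check:
  pool = (1, 3, 0, 0)
  P3: need (1, 3, 0, 0) fits (1, 3, 0, 0); releases (1, 0, 1, 3), pool now (2, 3, 1, 3)
  P1: need (2, 1, 0, 1) fits (2, 3, 1, 3); releases (2, 0, 2, 0), pool now (4, 3, 3, 3)
  P5: need (4, 0, 3, 2) fits (4, 3, 3, 3); releases (2, 1, 1, 3), pool now (6, 4, 4, 6)
  P7: need (2, 4, 4, 6) fits (6, 4, 4, 6); releases (3, 0, 1, 0), pool now (9, 4, 5, 6)
  P6: need (7, 4, 3, 4) fits (9, 4, 5, 6); releases (0, 2, 1, 1), pool now (9, 6, 6, 7)


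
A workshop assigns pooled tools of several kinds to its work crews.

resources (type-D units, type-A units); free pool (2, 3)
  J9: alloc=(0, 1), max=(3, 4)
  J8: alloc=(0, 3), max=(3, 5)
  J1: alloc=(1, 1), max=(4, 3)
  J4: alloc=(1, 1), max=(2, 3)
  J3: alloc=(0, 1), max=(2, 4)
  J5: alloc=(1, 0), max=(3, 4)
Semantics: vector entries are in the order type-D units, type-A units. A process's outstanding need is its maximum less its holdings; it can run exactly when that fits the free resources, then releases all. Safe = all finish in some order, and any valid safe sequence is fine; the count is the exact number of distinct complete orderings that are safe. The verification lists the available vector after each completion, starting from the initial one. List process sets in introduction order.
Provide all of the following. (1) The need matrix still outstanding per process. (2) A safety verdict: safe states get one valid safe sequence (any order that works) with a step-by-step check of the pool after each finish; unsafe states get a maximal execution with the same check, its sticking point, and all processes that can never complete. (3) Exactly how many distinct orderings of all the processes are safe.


(1) Remaining need (order type-D units, type-A units):
  J9: (3, 3)
  J8: (3, 2)
  J1: (3, 2)
  J4: (1, 2)
  J3: (2, 3)
  J5: (2, 4)
(2) SAFE. One safe sequence: J4, J5, J3, J9, J8, J1.
Key observation: J5 is the earliest step where a requested resource binds exactly: need (2, 4), pool (3, 4) at its turn.
Verifying each step:
  pool = (2, 3)
  J4 needs (1, 2) <= (2, 3) -> finishes; pool += (1, 1) = (3, 4)
  J5 needs (2, 4) <= (3, 4) -> finishes; pool += (1, 0) = (4, 4)
  J3 needs (2, 3) <= (4, 4) -> finishes; pool += (0, 1) = (4, 5)
  J9 needs (3, 3) <= (4, 5) -> finishes; pool += (0, 1) = (4, 6)
  J8 needs (3, 2) <= (4, 6) -> finishes; pool += (0, 3) = (4, 9)
  J1 needs (3, 2) <= (4, 9) -> finishes; pool += (1, 1) = (5, 10)
(3) The exact count: 168 of the possible complete orderings are safe sequences.


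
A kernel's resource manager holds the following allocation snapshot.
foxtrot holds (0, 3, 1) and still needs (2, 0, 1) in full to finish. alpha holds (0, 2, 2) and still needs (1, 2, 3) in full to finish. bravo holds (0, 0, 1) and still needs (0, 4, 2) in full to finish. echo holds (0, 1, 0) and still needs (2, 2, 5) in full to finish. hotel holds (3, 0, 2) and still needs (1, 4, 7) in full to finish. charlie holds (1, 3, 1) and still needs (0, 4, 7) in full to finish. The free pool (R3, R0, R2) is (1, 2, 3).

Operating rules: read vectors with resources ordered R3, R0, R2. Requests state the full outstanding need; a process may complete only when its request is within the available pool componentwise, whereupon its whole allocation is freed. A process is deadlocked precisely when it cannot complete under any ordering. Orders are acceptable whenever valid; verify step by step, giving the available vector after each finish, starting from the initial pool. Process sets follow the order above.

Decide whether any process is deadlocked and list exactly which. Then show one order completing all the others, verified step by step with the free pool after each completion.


Deadlocked: foxtrot, echo, hotel and charlie.
Key observation: after alpha, bravo the pool peaks at (1, 4, 6), and each blocked process is short somewhere: foxtrot on R3; echo on R3; hotel on R2; charlie on R2.
A valid finishing order for the others: alpha, bravo. Walking it through:
  pool = (1, 2, 3)
  run alpha (needs (1, 2, 3), free (1, 2, 3)); after release of (0, 2, 2) the pool is (1, 4, 5)
  run bravo (needs (0, 4, 2), free (1, 4, 5)); after release of (0, 0, 1) the pool is (1, 4, 6)
None of the blocked processes ever fits:
  foxtrot cannot run: need (2, 0, 1) vs free (1, 4, 6) (insufficient R3)
  echo cannot run: need (2, 2, 5) vs free (1, 4, 6) (insufficient R3)
  hotel cannot run: need (1, 4, 7) vs free (1, 4, 6) (insufficient R2)
  charlie cannot run: need (0, 4, 7) vs free (1, 4, 6) (insufficient R2)


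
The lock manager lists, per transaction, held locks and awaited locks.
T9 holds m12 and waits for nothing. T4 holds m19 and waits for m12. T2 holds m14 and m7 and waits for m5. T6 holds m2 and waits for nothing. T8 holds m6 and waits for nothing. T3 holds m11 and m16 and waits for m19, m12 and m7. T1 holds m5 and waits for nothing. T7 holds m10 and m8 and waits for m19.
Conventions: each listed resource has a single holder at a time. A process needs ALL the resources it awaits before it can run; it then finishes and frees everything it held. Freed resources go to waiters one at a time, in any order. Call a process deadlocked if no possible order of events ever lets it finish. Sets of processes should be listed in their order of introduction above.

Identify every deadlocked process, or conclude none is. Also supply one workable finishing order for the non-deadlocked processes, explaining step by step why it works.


Nothing here is deadlocked.
Key observation: every chain of waits terminates; starting from the processes that wait on nothing, all the rest unlock in turn.
One completion order for the rest: T8, T6, T9, T1, T4, T2, T3, T7.
Step-by-step check:
  T8 waits on nothing -> runs at once and releases m6
  T6 waits on nothing -> runs at once and releases m2
  T9 waits on nothing -> runs at once and releases m12
  T1 waits on nothing -> runs at once and releases m5
  T4 waits on m12 — all released -> runs and releases m19
  T2 waits on m5 — all released -> runs and releases m14 and m7
  T3 waits on m19, m12 and m7 — all released -> runs and releases m11 and m16
  T7 waits on m19 — all released -> runs and releases m10 and m8


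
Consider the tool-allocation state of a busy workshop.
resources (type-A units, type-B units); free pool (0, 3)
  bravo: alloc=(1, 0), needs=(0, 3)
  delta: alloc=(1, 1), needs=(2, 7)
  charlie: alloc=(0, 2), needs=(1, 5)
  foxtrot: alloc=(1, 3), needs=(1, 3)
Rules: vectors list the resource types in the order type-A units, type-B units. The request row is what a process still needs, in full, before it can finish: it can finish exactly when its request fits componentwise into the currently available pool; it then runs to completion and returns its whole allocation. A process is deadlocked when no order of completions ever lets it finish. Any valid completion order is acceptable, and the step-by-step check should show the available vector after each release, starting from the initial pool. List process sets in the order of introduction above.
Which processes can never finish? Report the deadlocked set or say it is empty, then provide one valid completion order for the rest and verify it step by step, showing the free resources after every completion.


The deadlocked set is empty.
Key observation: beginning at bravo, releases accumulate fast enough that every process eventually fits.
The rest can finish in the order bravo, foxtrot, charlie, delta. Check, step by step:
  pool = (0, 3)
  bravo: need (0, 3) fits (0, 3); releases (1, 0), pool now (1, 3)
  foxtrot: need (1, 3) fits (1, 3); releases (1, 3), pool now (2, 6)
  charlie: need (1, 5) fits (2, 6); releases (0, 2), pool now (2, 8)
  delta: need (2, 7) fits (2, 8); releases (1, 1), pool now (3, 9)


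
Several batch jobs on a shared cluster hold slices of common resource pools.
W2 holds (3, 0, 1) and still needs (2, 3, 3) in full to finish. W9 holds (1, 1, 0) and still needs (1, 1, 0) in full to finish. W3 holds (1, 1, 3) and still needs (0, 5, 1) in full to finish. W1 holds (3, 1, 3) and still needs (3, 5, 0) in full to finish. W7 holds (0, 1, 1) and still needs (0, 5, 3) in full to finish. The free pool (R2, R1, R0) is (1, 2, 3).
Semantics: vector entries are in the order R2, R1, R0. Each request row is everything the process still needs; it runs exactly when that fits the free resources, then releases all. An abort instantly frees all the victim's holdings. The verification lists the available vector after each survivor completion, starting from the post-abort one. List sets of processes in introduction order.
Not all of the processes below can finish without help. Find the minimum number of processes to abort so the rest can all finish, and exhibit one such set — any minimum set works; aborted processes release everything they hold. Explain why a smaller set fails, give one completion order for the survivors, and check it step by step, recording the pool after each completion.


Minimum abort set: W3 and W7.
Key observation: the deadlocked W1 becomes finishable only because W3 and W7 released (1, 2, 4); it completes at step 3 below.
Minimality, checking each single-abort alternative: W2 alone leaves W3 blocked (short on R1); W9 alone leaves W3 blocked (short on R1); W3 alone leaves W1 blocked (short on R1); W1 alone leaves W3 blocked (short on R1); W7 alone leaves W3 blocked (short on R1).
One survivor order: W9, W2, W1. Step-by-step check (post-abort pool first):
  pool = (2, 4, 7)
  W9: need (1, 1, 0) fits (2, 4, 7); releases (1, 1, 0), pool now (3, 5, 7)
  W2: need (2, 3, 3) fits (3, 5, 7); releases (3, 0, 1), pool now (6, 5, 8)
  W1: need (3, 5, 0) fits (6, 5, 8); releases (3, 1, 3), pool now (9, 6, 11)


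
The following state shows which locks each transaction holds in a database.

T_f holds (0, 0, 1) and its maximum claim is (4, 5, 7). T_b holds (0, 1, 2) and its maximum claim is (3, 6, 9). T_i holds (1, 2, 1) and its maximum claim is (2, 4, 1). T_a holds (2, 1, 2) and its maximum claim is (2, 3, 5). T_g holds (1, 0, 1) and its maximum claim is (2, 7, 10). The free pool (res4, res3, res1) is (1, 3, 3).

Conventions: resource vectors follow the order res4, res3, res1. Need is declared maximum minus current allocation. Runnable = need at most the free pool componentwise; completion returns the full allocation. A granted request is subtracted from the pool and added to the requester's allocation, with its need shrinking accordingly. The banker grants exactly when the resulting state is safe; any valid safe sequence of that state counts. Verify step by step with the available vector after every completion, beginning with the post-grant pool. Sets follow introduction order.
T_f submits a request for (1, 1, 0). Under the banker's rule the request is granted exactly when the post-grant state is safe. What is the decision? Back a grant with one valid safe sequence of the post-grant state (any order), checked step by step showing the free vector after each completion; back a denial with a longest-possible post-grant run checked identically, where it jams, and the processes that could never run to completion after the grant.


GRANT — the state after the grant stays safe, e.g. via T_a, T_i, T_f, T_b, T_g.
Key observation: granting shrinks the pool to (0, 2, 3), yet T_a still fits and the chain goes through.
Check on the post-grant state, step by step:
  pool = (0, 2, 3)
  T_a: need (0, 2, 3) fits (0, 2, 3); releases (2, 1, 2), pool now (2, 3, 5)
  T_i: need (1, 2, 0) fits (2, 3, 5); releases (1, 2, 1), pool now (3, 5, 6)
  T_f: need (3, 4, 6) fits (3, 5, 6); releases (1, 1, 1), pool now (4, 6, 7)
  T_b: need (3, 5, 7) fits (4, 6, 7); releases (0, 1, 2), pool now (4, 7, 9)
  T_g: need (1, 7, 9) fits (4, 7, 9); releases (1, 0, 1), pool now (5, 7, 10)


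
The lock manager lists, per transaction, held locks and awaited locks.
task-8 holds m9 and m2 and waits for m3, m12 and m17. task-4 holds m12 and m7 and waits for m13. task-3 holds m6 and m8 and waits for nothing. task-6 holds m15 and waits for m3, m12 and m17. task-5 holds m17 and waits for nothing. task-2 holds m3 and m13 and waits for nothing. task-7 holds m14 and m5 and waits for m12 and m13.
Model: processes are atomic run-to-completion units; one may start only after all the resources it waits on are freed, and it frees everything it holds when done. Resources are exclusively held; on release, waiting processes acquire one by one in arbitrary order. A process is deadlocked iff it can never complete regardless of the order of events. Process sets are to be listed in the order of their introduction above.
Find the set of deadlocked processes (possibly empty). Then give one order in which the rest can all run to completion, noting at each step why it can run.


Nothing here is deadlocked.
Key observation: the wait graph is acyclic; completion cascades from the unblocked processes through everyone else.
A valid finishing order for the others: task-2, task-5, task-4, task-7, task-6, task-3, task-8.
Step-by-step check:
  task-2 waits on nothing -> runs at once and releases m3 and m13
  task-5 waits on nothing -> runs at once and releases m17
  task-4 waits on m13 — all released -> runs and releases m12 and m7
  task-7 waits on m12 and m13 — all released -> runs and releases m14 and m5
  task-6 waits on m3, m12 and m17 — all released -> runs and releases m15
  task-3 waits on nothing -> runs at once and releases m6 and m8
  task-8 waits on m3, m12 and m17 — all released -> runs and releases m9 and m2


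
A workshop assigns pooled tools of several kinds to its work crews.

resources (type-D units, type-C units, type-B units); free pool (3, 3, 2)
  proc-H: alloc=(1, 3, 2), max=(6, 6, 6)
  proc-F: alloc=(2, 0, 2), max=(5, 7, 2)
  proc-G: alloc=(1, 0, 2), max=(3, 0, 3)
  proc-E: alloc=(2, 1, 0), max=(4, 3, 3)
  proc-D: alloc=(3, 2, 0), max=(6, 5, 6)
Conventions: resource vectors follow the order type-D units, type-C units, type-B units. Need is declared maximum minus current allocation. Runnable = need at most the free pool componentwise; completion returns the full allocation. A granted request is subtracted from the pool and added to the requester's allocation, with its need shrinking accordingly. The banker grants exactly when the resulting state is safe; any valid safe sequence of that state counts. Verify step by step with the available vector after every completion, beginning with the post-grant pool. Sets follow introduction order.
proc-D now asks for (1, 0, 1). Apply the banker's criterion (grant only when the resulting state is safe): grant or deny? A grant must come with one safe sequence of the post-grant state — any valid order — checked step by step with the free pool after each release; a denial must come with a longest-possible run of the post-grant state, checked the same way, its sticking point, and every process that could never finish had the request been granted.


DENY — the pretend-granted state is unsafe.
Key observation: after proc-G, proc-E the pool peaks at (5, 4, 3), and each blocked process is short somewhere: proc-H on type-B units; proc-F on type-C units; proc-D on type-B units.
On the post-grant state, proc-G, proc-E is a maximal run — nothing extends it. Walking it through:
  pool = (2, 3, 1)
  proc-G needs (2, 0, 1) <= (2, 3, 1) -> finishes; pool += (1, 0, 2) = (3, 3, 3)
  proc-E needs (2, 2, 3) <= (3, 3, 3) -> finishes; pool += (2, 1, 0) = (5, 4, 3)
  proc-H cannot run: need (5, 3, 4) vs free (5, 4, 3) (insufficient type-B units)
  proc-F cannot run: need (3, 7, 0) vs free (5, 4, 3) (insufficient type-C units)
  proc-D cannot run: need (2, 3, 5) vs free (5, 4, 3) (insufficient type-B units)
Had the request been granted, proc-H, proc-F and proc-D could never finish.


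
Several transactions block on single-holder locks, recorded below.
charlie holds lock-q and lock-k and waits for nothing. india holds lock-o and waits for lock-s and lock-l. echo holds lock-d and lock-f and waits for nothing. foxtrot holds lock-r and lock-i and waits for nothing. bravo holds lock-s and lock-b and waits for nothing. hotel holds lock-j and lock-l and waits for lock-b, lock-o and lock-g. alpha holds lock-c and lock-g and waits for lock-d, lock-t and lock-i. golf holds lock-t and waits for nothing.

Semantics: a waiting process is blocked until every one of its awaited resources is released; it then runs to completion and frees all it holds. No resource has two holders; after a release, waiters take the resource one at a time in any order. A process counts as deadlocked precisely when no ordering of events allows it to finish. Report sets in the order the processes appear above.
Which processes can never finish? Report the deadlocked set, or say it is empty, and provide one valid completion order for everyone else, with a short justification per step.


Deadlocked set: india and hotel.
Key observation: india -> hotel -> india is a circular wait — nothing in it can go first; no other process is dragged down with it.
A valid finishing order for the others: charlie, echo, golf, foxtrot, bravo, alpha.
Walking it through:
  charlie waits on nothing -> runs at once and releases lock-q and lock-k
  echo waits on nothing -> runs at once and releases lock-d and lock-f
  golf waits on nothing -> runs at once and releases lock-t
  foxtrot waits on nothing -> runs at once and releases lock-r and lock-i
  bravo waits on nothing -> runs at once and releases lock-s and lock-b
  alpha waits on lock-d, lock-t and lock-i — all released -> runs and releases lock-c and lock-g


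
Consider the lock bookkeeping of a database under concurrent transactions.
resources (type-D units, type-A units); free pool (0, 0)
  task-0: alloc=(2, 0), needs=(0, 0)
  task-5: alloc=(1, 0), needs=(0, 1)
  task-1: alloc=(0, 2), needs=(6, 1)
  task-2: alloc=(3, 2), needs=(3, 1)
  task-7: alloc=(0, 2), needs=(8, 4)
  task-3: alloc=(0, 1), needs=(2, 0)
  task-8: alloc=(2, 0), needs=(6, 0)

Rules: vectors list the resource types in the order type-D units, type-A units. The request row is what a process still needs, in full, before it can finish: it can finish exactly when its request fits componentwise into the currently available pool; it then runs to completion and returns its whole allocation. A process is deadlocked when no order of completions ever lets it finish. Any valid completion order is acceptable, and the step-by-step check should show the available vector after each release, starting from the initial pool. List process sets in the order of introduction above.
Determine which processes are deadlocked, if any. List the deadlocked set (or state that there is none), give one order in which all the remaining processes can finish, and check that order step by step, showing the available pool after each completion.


No process is deadlocked.
Key observation: the pool covers task-0 at once, and every later process fits after earlier releases.
The rest can finish in the order task-0, task-3, task-5, task-2, task-1, task-8, task-7. Verifying each step:
  pool = (0, 0)
  task-0: need (0, 0) fits (0, 0); releases (2, 0), pool now (2, 0)
  task-3: need (2, 0) fits (2, 0); releases (0, 1), pool now (2, 1)
  task-5: need (0, 1) fits (2, 1); releases (1, 0), pool now (3, 1)
  task-2: need (3, 1) fits (3, 1); releases (3, 2), pool now (6, 3)
  task-1: need (6, 1) fits (6, 3); releases (0, 2), pool now (6, 5)
  task-8: need (6, 0) fits (6, 5); releases (2, 0), pool now (8, 5)
  task-7: need (8, 4) fits (8, 5); releases (0, 2), pool now (8, 7)


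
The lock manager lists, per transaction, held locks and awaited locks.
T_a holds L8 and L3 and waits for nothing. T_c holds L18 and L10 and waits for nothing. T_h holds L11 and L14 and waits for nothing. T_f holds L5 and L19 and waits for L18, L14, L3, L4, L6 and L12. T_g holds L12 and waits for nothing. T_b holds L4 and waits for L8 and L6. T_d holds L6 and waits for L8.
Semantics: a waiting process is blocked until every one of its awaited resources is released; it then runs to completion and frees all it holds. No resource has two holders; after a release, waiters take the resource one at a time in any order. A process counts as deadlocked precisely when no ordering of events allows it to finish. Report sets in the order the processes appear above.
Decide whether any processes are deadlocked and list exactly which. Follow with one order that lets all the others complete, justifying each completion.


The deadlocked set is empty.
Key observation: there is no circular wait here — follow any chain and it reaches a process that is free to run now.
The rest can finish in the order T_c, T_a, T_h, T_d, T_b, T_g, T_f.
Step-by-step check:
  T_c: no waits; runs immediately, freeing L18 and L10
  T_a: no waits; runs immediately, freeing L8 and L3
  T_h: no waits; runs immediately, freeing L11 and L14
  run T_d (all its waits — L8 — are resolved); releases L6
  run T_b (all its waits — L8 and L6 — are resolved); releases L4
  T_g: no waits; runs immediately, freeing L12
  run T_f (all its waits — L18, L14, L3, L4, L6 and L12 — are resolved); releases L5 and L19


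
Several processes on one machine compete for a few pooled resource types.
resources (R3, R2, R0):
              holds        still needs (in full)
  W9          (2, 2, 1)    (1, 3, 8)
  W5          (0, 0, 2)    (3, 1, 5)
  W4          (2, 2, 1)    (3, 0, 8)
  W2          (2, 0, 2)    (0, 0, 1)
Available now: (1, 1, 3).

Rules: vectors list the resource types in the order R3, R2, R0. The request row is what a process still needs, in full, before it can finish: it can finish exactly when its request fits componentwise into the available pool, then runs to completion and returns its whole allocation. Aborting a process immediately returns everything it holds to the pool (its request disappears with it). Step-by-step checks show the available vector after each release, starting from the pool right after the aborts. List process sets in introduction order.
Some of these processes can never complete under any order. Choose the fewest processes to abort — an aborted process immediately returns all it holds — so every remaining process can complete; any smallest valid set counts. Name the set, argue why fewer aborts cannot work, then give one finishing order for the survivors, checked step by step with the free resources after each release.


Abort W9.
Key observation: W4 was stuck for good until W9 gave back (2, 2, 1); in the order shown it finishes at step 3.
Minimality: the empty abort set fails — the state is deadlocked as it stands.
One survivor order: W2, W5, W4. Check, step by step (post-abort pool first):
  pool = (3, 3, 4)
  W2: need (0, 0, 1) fits (3, 3, 4); releases (2, 0, 2), pool now (5, 3, 6)
  W5: need (3, 1, 5) fits (5, 3, 6); releases (0, 0, 2), pool now (5, 3, 8)
  W4: need (3, 0, 8) fits (5, 3, 8); releases (2, 2, 1), pool now (7, 5, 9)


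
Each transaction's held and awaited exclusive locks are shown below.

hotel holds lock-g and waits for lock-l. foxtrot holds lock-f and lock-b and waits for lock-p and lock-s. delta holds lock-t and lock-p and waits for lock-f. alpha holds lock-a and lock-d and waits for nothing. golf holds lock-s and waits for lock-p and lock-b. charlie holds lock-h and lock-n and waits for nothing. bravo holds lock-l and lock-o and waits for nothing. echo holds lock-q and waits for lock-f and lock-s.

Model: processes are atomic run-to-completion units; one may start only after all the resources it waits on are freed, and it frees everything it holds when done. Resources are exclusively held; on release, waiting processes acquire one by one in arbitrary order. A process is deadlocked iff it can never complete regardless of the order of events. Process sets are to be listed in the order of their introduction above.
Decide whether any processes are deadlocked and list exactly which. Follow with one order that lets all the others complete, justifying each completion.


Deadlocked: foxtrot, delta, golf and echo.
Key observation: the knot is the closed ring of waits foxtrot -> delta -> foxtrot; golf is caught in further circular waits and echo waits into the deadlock from upstream.
The rest can finish in the order bravo, alpha, hotel, charlie.
Walking it through:
  bravo: no waits; runs immediately, freeing lock-l and lock-o
  alpha: no waits; runs immediately, freeing lock-a and lock-d
  run hotel (all its waits — lock-l — are resolved); releases lock-g
  charlie: no waits; runs immediately, freeing lock-h and lock-n


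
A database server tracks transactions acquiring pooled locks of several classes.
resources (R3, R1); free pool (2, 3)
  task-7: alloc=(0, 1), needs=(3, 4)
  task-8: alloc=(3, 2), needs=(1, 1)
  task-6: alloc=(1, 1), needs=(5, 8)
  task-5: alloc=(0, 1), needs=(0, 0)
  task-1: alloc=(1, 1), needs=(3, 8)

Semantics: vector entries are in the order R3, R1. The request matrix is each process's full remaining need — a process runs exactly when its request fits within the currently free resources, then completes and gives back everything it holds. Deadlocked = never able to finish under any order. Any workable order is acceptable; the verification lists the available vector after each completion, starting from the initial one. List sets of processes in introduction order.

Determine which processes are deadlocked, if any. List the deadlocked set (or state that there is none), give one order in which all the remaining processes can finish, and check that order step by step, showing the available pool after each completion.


Deadlocked set: task-6 and task-1.
Key observation: even finishing task-5, task-8, task-7 leaves just (5, 7) free — too little R1 for any of the remaining processes.
One completion order for the rest: task-5, task-8, task-7. Verifying each step:
  pool = (2, 3)
  task-5: need (0, 0) fits (2, 3); releases (0, 1), pool now (2, 4)
  task-8: need (1, 1) fits (2, 4); releases (3, 2), pool now (5, 6)
  task-7: need (3, 4) fits (5, 6); releases (0, 1), pool now (5, 7)
The blocked processes can never fit:
  blocked: task-6 wants (5, 8), pool (5, 7) — not enough R1
  blocked: task-1 wants (3, 8), pool (5, 7) — not enough R1


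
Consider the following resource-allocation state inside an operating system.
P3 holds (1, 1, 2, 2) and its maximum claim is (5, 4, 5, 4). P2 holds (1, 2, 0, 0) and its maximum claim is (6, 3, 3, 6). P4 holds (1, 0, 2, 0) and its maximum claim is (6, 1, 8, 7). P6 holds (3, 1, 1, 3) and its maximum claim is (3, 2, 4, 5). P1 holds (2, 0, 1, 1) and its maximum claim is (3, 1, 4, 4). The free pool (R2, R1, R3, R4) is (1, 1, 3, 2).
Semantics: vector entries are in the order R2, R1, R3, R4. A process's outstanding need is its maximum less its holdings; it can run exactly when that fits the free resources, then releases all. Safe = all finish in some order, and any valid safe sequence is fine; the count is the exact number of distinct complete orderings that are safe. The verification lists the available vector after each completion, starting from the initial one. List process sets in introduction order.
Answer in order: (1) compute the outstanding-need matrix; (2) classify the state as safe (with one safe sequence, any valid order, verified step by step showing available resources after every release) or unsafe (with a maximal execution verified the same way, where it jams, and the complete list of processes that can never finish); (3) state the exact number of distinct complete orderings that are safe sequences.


(1) Need matrix, components ordered R2, R1, R3, R4:
  P3: (4, 3, 3, 2)
  P2: (5, 1, 3, 6)
  P4: (5, 1, 6, 7)
  P6: (0, 1, 3, 2)
  P1: (1, 1, 3, 3)
(2) SAFE, for example via the order P6, P1, P2, P3, P4.
Key observation: at P6 the run first touches a limit — (0, 1, 3, 2) against (1, 1, 3, 2), exact on a resource it actually requests.
Check, step by step:
  pool = (1, 1, 3, 2)
  run P6 (needs (0, 1, 3, 2), free (1, 1, 3, 2)); after release of (3, 1, 1, 3) the pool is (4, 2, 4, 5)
  run P1 (needs (1, 1, 3, 3), free (4, 2, 4, 5)); after release of (2, 0, 1, 1) the pool is (6, 2, 5, 6)
  run P2 (needs (5, 1, 3, 6), free (6, 2, 5, 6)); after release of (1, 2, 0, 0) the pool is (7, 4, 5, 6)
  run P3 (needs (4, 3, 3, 2), free (7, 4, 5, 6)); after release of (1, 1, 2, 2) the pool is (8, 5, 7, 8)
  run P4 (needs (5, 1, 6, 7), free (8, 5, 7, 8)); after release of (1, 0, 2, 0) the pool is (9, 5, 9, 8)
(3) The exact count: 1 of the possible complete orderings is a safe sequence.


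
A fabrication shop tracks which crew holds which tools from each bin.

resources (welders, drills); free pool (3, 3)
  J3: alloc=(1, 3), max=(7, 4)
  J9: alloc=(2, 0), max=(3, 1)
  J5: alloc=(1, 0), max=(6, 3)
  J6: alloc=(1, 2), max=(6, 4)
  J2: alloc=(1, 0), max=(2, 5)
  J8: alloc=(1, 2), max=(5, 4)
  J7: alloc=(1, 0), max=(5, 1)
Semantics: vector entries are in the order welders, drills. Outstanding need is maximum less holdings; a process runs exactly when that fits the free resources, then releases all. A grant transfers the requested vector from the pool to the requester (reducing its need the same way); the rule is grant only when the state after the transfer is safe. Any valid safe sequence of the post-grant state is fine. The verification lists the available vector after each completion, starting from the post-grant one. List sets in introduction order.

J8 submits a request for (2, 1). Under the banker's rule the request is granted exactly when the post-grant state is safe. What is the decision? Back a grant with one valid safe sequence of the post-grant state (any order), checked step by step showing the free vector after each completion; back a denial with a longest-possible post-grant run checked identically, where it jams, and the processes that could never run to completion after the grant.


GRANT: granting preserves safety; a valid post-grant sequence is J9, J8, J3, J6, J5, J2, J7.
Key observation: with (1, 2) left after the transfer, J9 can run at once — the state stays safe.
Check on the post-grant state, step by step:
  pool = (1, 2)
  J9: need (1, 1) fits (1, 2); releases (2, 0), pool now (3, 2)
  J8: need (2, 1) fits (3, 2); releases (3, 3), pool now (6, 5)
  J3: need (6, 1) fits (6, 5); releases (1, 3), pool now (7, 8)
  J6: need (5, 2) fits (7, 8); releases (1, 2), pool now (8, 10)
  J5: need (5, 3) fits (8, 10); releases (1, 0), pool now (9, 10)
  J2: need (1, 5) fits (9, 10); releases (1, 0), pool now (10, 10)
  J7: need (4, 1) fits (10, 10); releases (1, 0), pool now (11, 10)


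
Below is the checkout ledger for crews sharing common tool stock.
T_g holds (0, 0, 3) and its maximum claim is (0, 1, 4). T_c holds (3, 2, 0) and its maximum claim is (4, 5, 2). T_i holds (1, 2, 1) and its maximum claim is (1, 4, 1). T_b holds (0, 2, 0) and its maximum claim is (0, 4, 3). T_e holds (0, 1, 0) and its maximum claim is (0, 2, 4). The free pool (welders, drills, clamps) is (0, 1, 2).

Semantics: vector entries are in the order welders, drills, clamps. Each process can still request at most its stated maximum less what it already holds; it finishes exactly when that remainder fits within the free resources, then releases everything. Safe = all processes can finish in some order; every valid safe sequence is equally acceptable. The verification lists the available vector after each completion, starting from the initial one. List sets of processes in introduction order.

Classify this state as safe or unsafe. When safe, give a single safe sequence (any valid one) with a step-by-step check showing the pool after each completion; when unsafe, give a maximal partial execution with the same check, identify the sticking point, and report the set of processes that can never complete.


SAFE. One safe sequence: T_g, T_e, T_i, T_c, T_b.
Key observation: the first exact fit in this order is T_g — it needs (0, 1, 1) with (0, 1, 2) free, meeting a requested resource to the last unit.
Step-by-step check:
  pool = (0, 1, 2)
  run T_g (needs (0, 1, 1), free (0, 1, 2)); after release of (0, 0, 3) the pool is (0, 1, 5)
  run T_e (needs (0, 1, 4), free (0, 1, 5)); after release of (0, 1, 0) the pool is (0, 2, 5)
  run T_i (needs (0, 2, 0), free (0, 2, 5)); after release of (1, 2, 1) the pool is (1, 4, 6)
  run T_c (needs (1, 3, 2), free (1, 4, 6)); after release of (3, 2, 0) the pool is (4, 6, 6)
  run T_b (needs (0, 2, 3), free (4, 6, 6)); after release of (0, 2, 0) the pool is (4, 8, 6)


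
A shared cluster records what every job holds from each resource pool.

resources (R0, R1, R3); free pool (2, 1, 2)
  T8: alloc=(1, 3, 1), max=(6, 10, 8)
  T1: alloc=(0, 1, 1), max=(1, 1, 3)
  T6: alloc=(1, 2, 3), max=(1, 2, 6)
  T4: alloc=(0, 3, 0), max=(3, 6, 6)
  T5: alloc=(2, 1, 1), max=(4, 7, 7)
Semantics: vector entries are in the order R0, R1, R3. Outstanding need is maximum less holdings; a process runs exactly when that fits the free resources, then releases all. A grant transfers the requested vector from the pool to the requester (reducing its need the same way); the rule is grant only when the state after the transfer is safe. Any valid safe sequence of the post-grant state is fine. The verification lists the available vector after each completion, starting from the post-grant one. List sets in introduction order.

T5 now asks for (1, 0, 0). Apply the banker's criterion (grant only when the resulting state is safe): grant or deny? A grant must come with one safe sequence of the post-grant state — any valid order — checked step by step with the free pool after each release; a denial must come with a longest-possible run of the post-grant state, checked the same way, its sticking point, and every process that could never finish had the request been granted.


DENY: after the grant no complete ordering would exist.
Key observation: after T1, T6 the pool peaks at (2, 4, 6), and each blocked process is short somewhere: T8 on R0, R1, R3; T4 on R0; T5 on R1.
On the post-grant state, T1, T6 is a maximal run — nothing extends it. Check, step by step:
  pool = (1, 1, 2)
  T1: need (1, 0, 2) fits (1, 1, 2); releases (0, 1, 1), pool now (1, 2, 3)
  T6: need (0, 0, 3) fits (1, 2, 3); releases (1, 2, 3), pool now (2, 4, 6)
  blocked: T8 wants (5, 7, 7), pool (2, 4, 6) — not enough R0, R1 and R3
  blocked: T4 wants (3, 3, 6), pool (2, 4, 6) — not enough R0
  blocked: T5 wants (1, 6, 6), pool (2, 4, 6) — not enough R1
Post-grant, the permanently blocked set is T8, T4 and T5.


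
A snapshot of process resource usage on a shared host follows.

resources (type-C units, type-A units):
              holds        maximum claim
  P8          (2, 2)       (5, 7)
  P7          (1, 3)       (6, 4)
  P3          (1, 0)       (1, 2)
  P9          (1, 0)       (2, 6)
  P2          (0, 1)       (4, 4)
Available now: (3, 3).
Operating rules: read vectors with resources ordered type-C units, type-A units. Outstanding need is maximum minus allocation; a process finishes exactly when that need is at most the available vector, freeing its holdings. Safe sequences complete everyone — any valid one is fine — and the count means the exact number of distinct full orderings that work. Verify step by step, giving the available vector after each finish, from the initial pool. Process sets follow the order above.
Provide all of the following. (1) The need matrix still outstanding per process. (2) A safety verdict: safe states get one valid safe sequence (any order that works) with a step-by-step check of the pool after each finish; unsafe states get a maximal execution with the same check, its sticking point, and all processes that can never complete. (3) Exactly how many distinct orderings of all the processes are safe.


(1) Remaining need (order type-C units, type-A units):
  P8: (3, 5)
  P7: (5, 1)
  P3: (0, 2)
  P9: (1, 6)
  P2: (4, 3)
(2) UNSAFE.
Key observation: after P3, P2 the pool peaks at (4, 4), and each blocked process is short somewhere: P8 on type-A units; P7 on type-C units; P9 on type-A units.
Going as far as possible: P3, P2; after that, nothing fits. Walking it through:
  pool = (3, 3)
  P3: need (0, 2) fits (3, 3); releases (1, 0), pool now (4, 3)
  P2: need (4, 3) fits (4, 3); releases (0, 1), pool now (4, 4)
  P8 cannot run: need (3, 5) vs free (4, 4) (insufficient type-A units)
  P7 cannot run: need (5, 1) vs free (4, 4) (insufficient type-C units)
  P9 cannot run: need (1, 6) vs free (4, 4) (insufficient type-A units)
Processes that can never finish: P8, P7 and P9.
(3) Precisely 0 of the possible complete orderings are safe sequences.


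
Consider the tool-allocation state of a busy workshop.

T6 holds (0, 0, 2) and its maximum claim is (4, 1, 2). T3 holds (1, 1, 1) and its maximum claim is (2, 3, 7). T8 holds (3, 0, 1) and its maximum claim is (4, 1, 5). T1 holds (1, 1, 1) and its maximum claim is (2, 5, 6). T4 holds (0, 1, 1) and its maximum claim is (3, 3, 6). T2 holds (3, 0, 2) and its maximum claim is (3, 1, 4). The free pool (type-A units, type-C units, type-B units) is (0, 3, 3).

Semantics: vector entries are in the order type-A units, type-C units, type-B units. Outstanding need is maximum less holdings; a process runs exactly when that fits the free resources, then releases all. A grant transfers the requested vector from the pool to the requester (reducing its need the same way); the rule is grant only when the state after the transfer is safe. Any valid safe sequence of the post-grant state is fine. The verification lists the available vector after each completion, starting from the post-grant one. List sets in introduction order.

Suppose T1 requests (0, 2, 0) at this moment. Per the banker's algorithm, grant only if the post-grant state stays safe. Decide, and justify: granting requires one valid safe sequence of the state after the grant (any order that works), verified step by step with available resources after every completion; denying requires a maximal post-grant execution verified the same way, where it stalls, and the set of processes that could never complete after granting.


DENY — the pretend-granted state is unsafe.
Key observation: after T2, T8, T6 complete, (6, 1, 8) is the best the pool ever gets, yet each leftover process wants more type-C units.
After a pretend grant, a maximal execution: T2, T8, T6 — then nothing else fits. Verifying each step:
  pool = (0, 1, 3)
  T2: need (0, 1, 2) fits (0, 1, 3); releases (3, 0, 2), pool now (3, 1, 5)
  T8: need (1, 1, 4) fits (3, 1, 5); releases (3, 0, 1), pool now (6, 1, 6)
  T6: need (4, 1, 0) fits (6, 1, 6); releases (0, 0, 2), pool now (6, 1, 8)
  T3 still needs (1, 2, 6) but only (6, 1, 8) is free — short on type-C units
  T1 still needs (1, 2, 5) but only (6, 1, 8) is free — short on type-C units
  T4 still needs (3, 2, 5) but only (6, 1, 8) is free — short on type-C units
Post-grant, the permanently blocked set is T3, T1 and T4.
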